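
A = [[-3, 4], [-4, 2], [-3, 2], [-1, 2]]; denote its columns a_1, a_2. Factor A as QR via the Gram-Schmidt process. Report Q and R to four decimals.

a_1 = (-3, -4, -3, -1); ‖a_1‖ = 5.9161, so e_1 = (-0.5071, -0.6761, -0.5071, -0.1690).
e_1·a_2 = (-0.5071)·4 + (-0.6761)·2 + (-0.5071)·2 + (-0.1690)·2 = -4.7329.
u_2 = a_2 + 4.7329·e_1 = (1.6000, -1.2000, -0.4000, 1.2000).
‖u_2‖ = 2.3664, so e_2 = (0.6761, -0.5071, -0.1690, 0.5071).

Q = [[-0.5071, 0.6761], [-0.6761, -0.5071], [-0.5071, -0.1690], [-0.1690, 0.5071]], R = [[5.9161, -4.7329], [0.0000, 2.3664]]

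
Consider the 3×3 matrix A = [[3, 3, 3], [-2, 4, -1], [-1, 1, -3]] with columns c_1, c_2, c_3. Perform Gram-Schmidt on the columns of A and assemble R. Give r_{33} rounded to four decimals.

r_{33} = 2.2014

e_1 = c_1/‖c_1‖ = (3, -2, -1)/3.7417 = (0.8018, -0.5345, -0.2673).
r_{12} = e_1·c_2 = 0.0000.
u_2 = c_2 + 0.0000·e_1 = (3.0000, 4.0000, 1.0000).
‖u_2‖ = 5.0990, so e_2 = (0.5883, 0.7845, 0.1961).
r_{13} = e_1·c_3 = 3.7417; r_{23} = e_2·c_3 = 0.3922.
u_3 = c_3 − 3.7417·e_1 − 0.3922·e_2 = (-0.2308, 0.6923, -2.0769).
r_{33} = ‖u_3‖ = 2.2014.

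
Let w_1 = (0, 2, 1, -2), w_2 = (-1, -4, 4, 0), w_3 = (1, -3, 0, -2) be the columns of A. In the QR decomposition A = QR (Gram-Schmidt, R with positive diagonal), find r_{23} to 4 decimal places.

r_{23} = 1.8095

w_1 = (0, 2, 1, -2); ‖w_1‖ = 3.0000, so e_1 = (0.0000, 0.6667, 0.3333, -0.6667).
e_1·w_2 = 0.0000·(-1) + 0.6667·(-4) + 0.3333·4 + (-0.6667)·0 = -1.3333.
u_2 = w_2 + 1.3333·e_1 = (-1.0000, -3.1111, 4.4444, -0.8889).
‖u_2‖ = 5.5877, so e_2 = (-0.1790, -0.5568, 0.7954, -0.1591).
r_{23} = e_2·w_3 = 1.8095.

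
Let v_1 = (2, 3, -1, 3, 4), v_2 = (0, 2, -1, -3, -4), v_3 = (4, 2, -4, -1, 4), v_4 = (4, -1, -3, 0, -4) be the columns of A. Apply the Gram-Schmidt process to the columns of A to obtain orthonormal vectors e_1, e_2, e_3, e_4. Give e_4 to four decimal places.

v_1 = (2, 3, -1, 3, 4); ‖v_1‖ = 6.2450, so e_1 = (0.3203, 0.4804, -0.1601, 0.4804, 0.6405).
e_1·v_2 = 0.3203·0 + 0.4804·2 + (-0.1601)·(-1) + 0.4804·(-3) + 0.6405·(-4) = -2.8823.
u_2 = v_2 + 2.8823·e_1 = (0.9231, 3.3846, -1.4615, -1.6154, -2.1538).
‖u_2‖ = 4.6575, so e_2 = (0.1982, 0.7267, -0.3138, -0.3468, -0.4624).
e_1·v_3 = 0.3203·4 + 0.4804·2 + (-0.1601)·(-4) + 0.4804·(-1) + 0.6405·4 = 4.9640; e_2·v_3 = 0.1982·4 + 0.7267·2 + (-0.3138)·(-4) + (-0.3468)·(-1) + (-0.4624)·4 = 1.9984.
u_3 = v_3 − 4.9640·e_1 − 1.9984·e_2 = (2.0142, -1.8369, -2.5780, -2.6915, 1.7447).
‖u_3‖ = 4.9361, so e_3 = (0.4081, -0.3721, -0.5223, -0.5453, 0.3535).
e_1·v_4 = 0.3203·4 + 0.4804·(-1) + (-0.1601)·(-3) + 0.4804·0 + 0.6405·(-4) = -1.2810; e_2·v_4 = 0.1982·4 + 0.7267·(-1) + (-0.3138)·(-3) + (-0.3468)·0 + (-0.4624)·(-4) = 2.8573; e_3·v_4 = 0.4081·4 + (-0.3721)·(-1) + (-0.5223)·(-3) + (-0.5453)·0 + 0.3535·(-4) = 2.1574.
u_4 = v_4 + 1.2810·e_1 − 2.8573·e_2 − 2.1574·e_3 = (2.9637, -1.6582, -1.1818, 2.7827, -2.6207).
‖u_4‖ = 5.2479, so e_4 = (0.5647, -0.3160, -0.2252, 0.5302, -0.4994).

e_4 = (0.5647, -0.3160, -0.2252, 0.5302, -0.4994)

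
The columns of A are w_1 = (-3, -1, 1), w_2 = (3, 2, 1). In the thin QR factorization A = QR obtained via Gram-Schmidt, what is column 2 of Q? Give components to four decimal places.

q_2 = (0.1231, 0.4924, 0.8616)

w_1 = (-3, -1, 1); ‖w_1‖ = 3.3166, so q_1 = (-0.9045, -0.3015, 0.3015).
q_1·w_2 = (-0.9045)·3 + (-0.3015)·2 + 0.3015·1 = -3.0151.
u_2 = w_2 + 3.0151·q_1 = (0.2727, 1.0909, 1.9091).
‖u_2‖ = 2.2156, so q_2 = (0.1231, 0.4924, 0.8616).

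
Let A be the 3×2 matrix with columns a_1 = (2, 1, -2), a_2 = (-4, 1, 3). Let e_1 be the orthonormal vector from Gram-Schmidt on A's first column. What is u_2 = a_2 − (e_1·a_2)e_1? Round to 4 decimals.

e_1 = a_1/‖a_1‖ = (2, 1, -2)/3.0000 = (0.6667, 0.3333, -0.6667).
r_{12} = e_1·a_2 = -4.3333.
u_2 = a_2 + 4.3333·e_1 = (-1.1111, 2.4444, 0.1111).

u_2 = (-1.1111, 2.4444, 0.1111)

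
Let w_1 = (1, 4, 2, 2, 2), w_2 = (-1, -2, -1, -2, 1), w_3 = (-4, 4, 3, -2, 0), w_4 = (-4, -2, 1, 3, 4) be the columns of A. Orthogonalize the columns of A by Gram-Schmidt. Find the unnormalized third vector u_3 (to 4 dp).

u_3 = (-4.1333, 2.2000, 2.1000, -2.2667, -2.1667)

w_1 = (1, 4, 2, 2, 2); ‖w_1‖ = 5.3852, so e_1 = (0.1857, 0.7428, 0.3714, 0.3714, 0.3714).
e_1·w_2 = 0.1857·(-1) + 0.7428·(-2) + 0.3714·(-1) + 0.3714·(-2) + 0.3714·1 = -2.4140.
u_2 = w_2 + 2.4140·e_1 = (-0.5517, -0.2069, -0.1034, -1.1034, 1.8966).
‖u_2‖ = 2.2743, so e_2 = (-0.2426, -0.0910, -0.0455, -0.4852, 0.8339).
e_1·w_3 = 0.1857·(-4) + 0.7428·4 + 0.3714·3 + 0.3714·(-2) + 0.3714·0 = 2.5997; e_2·w_3 = (-0.2426)·(-4) + (-0.0910)·4 + (-0.0455)·3 + (-0.4852)·(-2) + 0.8339·0 = 1.4404.
u_3 = w_3 − 2.5997·e_1 − 1.4404·e_2 = (-4.1333, 2.2000, 2.1000, -2.2667, -2.1667).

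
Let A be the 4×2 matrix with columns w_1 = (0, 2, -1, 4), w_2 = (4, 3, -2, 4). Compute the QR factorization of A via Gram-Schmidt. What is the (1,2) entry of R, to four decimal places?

w_1 = (0, 2, -1, 4); ‖w_1‖ = 4.5826, so e_1 = (0.0000, 0.4364, -0.2182, 0.8729).
r_{12} = e_1·w_2 = 5.2372.

r_{12} = 5.2372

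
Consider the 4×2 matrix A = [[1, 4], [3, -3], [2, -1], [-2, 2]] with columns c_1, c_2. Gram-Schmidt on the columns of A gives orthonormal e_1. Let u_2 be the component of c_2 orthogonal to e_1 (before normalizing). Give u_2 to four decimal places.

e_1 = c_1/‖c_1‖ = (1, 3, 2, -2)/4.2426 = (0.2357, 0.7071, 0.4714, -0.4714).
r_{12} = e_1·c_2 = -2.5927.
u_2 = c_2 + 2.5927·e_1 = (4.6111, -1.1667, 0.2222, 0.7778).

u_2 = (4.6111, -1.1667, 0.2222, 0.7778)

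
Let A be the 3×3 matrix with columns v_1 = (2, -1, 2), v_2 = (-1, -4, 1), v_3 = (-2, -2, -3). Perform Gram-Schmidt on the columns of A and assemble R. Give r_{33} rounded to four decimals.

q_1 = v_1/‖v_1‖ = (2, -1, 2)/3.0000 = (0.6667, -0.3333, 0.6667).
r_{12} = q_1·v_2 = 1.3333.
u_2 = v_2 − 1.3333·q_1 = (-1.8889, -3.5556, 0.1111).
‖u_2‖ = 4.0277, so q_2 = (-0.4690, -0.8828, 0.0276).
r_{13} = q_1·v_3 = -2.6667; r_{23} = q_2·v_3 = 2.6208.
u_3 = v_3 + 2.6667·q_1 − 2.6208·q_2 = (1.0068, -0.5753, -1.2945).
r_{33} = ‖u_3‖ = 1.7380.

r_{33} = 1.7380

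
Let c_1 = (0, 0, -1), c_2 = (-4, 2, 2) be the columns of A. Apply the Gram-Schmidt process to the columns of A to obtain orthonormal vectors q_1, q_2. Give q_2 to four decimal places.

c_1 = (0, 0, -1); ‖c_1‖ = 1.0000, so q_1 = (0.0000, 0.0000, -1.0000).
q_1·c_2 = 0.0000·(-4) + 0.0000·2 + (-1.0000)·2 = -2.0000.
u_2 = c_2 + 2.0000·q_1 = (-4.0000, 2.0000, 0.0000).
‖u_2‖ = 4.4721, so q_2 = (-0.8944, 0.4472, 0.0000).

q_2 = (-0.8944, 0.4472, 0.0000)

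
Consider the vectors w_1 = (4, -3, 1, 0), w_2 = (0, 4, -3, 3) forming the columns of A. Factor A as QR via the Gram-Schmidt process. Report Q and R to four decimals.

Q = [[0.7845, 0.4584], [-0.5883, 0.4507], [0.1961, -0.4813], [0.0000, 0.5959]], R = [[5.0990, -2.9417], [0.0000, 5.0345]]

q_1 = w_1/‖w_1‖ = (4, -3, 1, 0)/5.0990 = (0.7845, -0.5883, 0.1961, 0.0000).
r_{12} = q_1·w_2 = -2.9417.
u_2 = w_2 + 2.9417·q_1 = (2.3077, 2.2692, -2.4231, 3.0000).
‖u_2‖ = 5.0345, so q_2 = (0.4584, 0.4507, -0.4813, 0.5959).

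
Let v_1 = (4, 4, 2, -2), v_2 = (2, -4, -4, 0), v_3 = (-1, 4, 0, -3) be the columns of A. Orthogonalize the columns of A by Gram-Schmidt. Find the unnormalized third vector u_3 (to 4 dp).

e_1 = v_1/‖v_1‖ = (4, 4, 2, -2)/6.3246 = (0.6325, 0.6325, 0.3162, -0.3162).
r_{12} = e_1·v_2 = -2.5298.
u_2 = v_2 + 2.5298·e_1 = (3.6000, -2.4000, -3.2000, -0.8000).
‖u_2‖ = 5.4406, so e_2 = (0.6617, -0.4411, -0.5882, -0.1470).
r_{13} = e_1·v_3 = 2.8460; r_{23} = e_2·v_3 = -1.9851.
u_3 = v_3 − 2.8460·e_1 + 1.9851·e_2 = (-1.4865, 1.3243, -2.0676, -2.3919).

u_3 = (-1.4865, 1.3243, -2.0676, -2.3919)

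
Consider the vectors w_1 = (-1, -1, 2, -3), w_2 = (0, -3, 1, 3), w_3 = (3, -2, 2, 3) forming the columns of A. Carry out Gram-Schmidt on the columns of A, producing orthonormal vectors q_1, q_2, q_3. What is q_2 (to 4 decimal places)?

w_1 = (-1, -1, 2, -3); ‖w_1‖ = 3.8730, so q_1 = (-0.2582, -0.2582, 0.5164, -0.7746).
q_1·w_2 = (-0.2582)·0 + (-0.2582)·(-3) + 0.5164·1 + (-0.7746)·3 = -1.0328.
u_2 = w_2 + 1.0328·q_1 = (-0.2667, -3.2667, 1.5333, 2.2000).
‖u_2‖ = 4.2348, so q_2 = (-0.0630, -0.7714, 0.3621, 0.5195).

q_2 = (-0.0630, -0.7714, 0.3621, 0.5195)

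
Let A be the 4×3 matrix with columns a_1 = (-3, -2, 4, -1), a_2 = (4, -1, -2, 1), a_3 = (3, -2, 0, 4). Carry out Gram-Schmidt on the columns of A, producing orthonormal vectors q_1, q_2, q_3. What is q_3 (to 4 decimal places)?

a_1 = (-3, -2, 4, -1); ‖a_1‖ = 5.4772, so q_1 = (-0.5477, -0.3651, 0.7303, -0.1826).
q_1·a_2 = (-0.5477)·4 + (-0.3651)·(-1) + 0.7303·(-2) + (-0.1826)·1 = -3.4689.
u_2 = a_2 + 3.4689·q_1 = (2.1000, -2.2667, 0.5333, 0.3667).
‖u_2‖ = 3.1570, so q_2 = (0.6652, -0.7180, 0.1689, 0.1161).
q_1·a_3 = (-0.5477)·3 + (-0.3651)·(-2) + 0.7303·0 + (-0.1826)·4 = -1.6432; q_2·a_3 = 0.6652·3 + (-0.7180)·(-2) + 0.1689·0 + 0.1161·4 = 3.8961.
u_3 = a_3 + 1.6432·q_1 − 3.8961·q_2 = (-0.4916, 0.1973, 0.5418, 3.2475).
‖u_3‖ = 3.3347, so q_3 = (-0.1474, 0.0592, 0.1625, 0.9738).

q_3 = (-0.1474, 0.0592, 0.1625, 0.9738)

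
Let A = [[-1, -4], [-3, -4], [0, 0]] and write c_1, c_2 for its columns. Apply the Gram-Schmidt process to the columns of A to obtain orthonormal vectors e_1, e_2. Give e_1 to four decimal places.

e_1 = (-0.3162, -0.9487, 0.0000)

c_1 = (-1, -3, 0); ‖c_1‖ = 3.1623, so e_1 = (-0.3162, -0.9487, 0.0000).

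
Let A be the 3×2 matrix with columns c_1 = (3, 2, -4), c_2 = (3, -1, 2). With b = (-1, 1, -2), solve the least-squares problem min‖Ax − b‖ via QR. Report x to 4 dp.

x = (0.2222, -0.5556)

q_1 = c_1/‖c_1‖ = (3, 2, -4)/5.3852 = (0.5571, 0.3714, -0.7428).
r_{12} = q_1·c_2 = -0.1857.
u_2 = c_2 + 0.1857·q_1 = (3.1034, -0.9310, 1.8621).
‖u_2‖ = 3.7370, so q_2 = (0.8305, -0.2491, 0.4983).
Qᵀb = (1.2999, -2.0761).
Back-substitute: x_2 = -2.0761/3.7370 = -0.5556.
x_1 = (1.2999 + 0.1857·(-0.5556))/5.3852 = 0.2222.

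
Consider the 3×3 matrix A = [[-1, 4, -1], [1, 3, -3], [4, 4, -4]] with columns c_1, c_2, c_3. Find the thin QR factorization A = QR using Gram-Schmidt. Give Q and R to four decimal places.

Q = [[-0.2357, 0.9054, 0.3532], [0.2357, 0.4059, -0.8830], [0.9428, 0.1249, 0.3091]], R = [[4.2426, 3.5355, -4.2426], [0.0000, 5.3385, -2.6224], [0.0000, 0.0000, 1.0596]]

c_1 = (-1, 1, 4); ‖c_1‖ = 4.2426, so e_1 = (-0.2357, 0.2357, 0.9428).
e_1·c_2 = (-0.2357)·4 + 0.2357·3 + 0.9428·4 = 3.5355.
u_2 = c_2 − 3.5355·e_1 = (4.8333, 2.1667, 0.6667).
‖u_2‖ = 5.3385, so e_2 = (0.9054, 0.4059, 0.1249).
e_1·c_3 = (-0.2357)·(-1) + 0.2357·(-3) + 0.9428·(-4) = -4.2426; e_2·c_3 = 0.9054·(-1) + 0.4059·(-3) + 0.1249·(-4) = -2.6224.
u_3 = c_3 + 4.2426·e_1 + 2.6224·e_2 = (0.3743, -0.9357, 0.3275).
‖u_3‖ = 1.0596, so e_3 = (0.3532, -0.8830, 0.3091).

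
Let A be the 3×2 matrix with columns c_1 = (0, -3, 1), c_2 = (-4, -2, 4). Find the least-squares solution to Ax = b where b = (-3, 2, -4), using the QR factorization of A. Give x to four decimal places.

c_1 = (0, -3, 1); ‖c_1‖ = 3.1623, so e_1 = (0.0000, -0.9487, 0.3162).
e_1·c_2 = 0.0000·(-4) + (-0.9487)·(-2) + 0.3162·4 = 3.1623.
u_2 = c_2 − 3.1623·e_1 = (-4.0000, 1.0000, 3.0000).
‖u_2‖ = 5.0990, so e_2 = (-0.7845, 0.1961, 0.5883).
Qᵀb = (-3.1623, 0.3922).
Back-substitute: x_2 = 0.3922/5.0990 = 0.0769.
x_1 = (-3.1623 − 3.1623·0.0769)/3.1623 = -1.0769.

x = (-1.0769, 0.0769)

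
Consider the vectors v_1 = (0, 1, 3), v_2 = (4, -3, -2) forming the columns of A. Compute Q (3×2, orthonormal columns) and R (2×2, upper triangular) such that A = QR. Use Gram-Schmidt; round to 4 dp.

Q = [[0.0000, 0.8750], [0.3162, -0.4594], [0.9487, 0.1531]], R = [[3.1623, -2.8460], [0.0000, 4.5717]]

v_1 = (0, 1, 3); ‖v_1‖ = 3.1623, so q_1 = (0.0000, 0.3162, 0.9487).
q_1·v_2 = 0.0000·4 + 0.3162·(-3) + 0.9487·(-2) = -2.8460.
u_2 = v_2 + 2.8460·q_1 = (4.0000, -2.1000, 0.7000).
‖u_2‖ = 4.5717, so q_2 = (0.8750, -0.4594, 0.1531).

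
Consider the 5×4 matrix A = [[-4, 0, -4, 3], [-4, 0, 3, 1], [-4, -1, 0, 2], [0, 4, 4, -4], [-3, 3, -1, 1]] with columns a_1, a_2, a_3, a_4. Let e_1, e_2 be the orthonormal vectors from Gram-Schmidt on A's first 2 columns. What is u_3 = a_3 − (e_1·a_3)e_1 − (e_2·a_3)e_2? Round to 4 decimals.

a_1 = (-4, -4, -4, 0, -3); ‖a_1‖ = 7.5498, so e_1 = (-0.5298, -0.5298, -0.5298, 0.0000, -0.3974).
e_1·a_2 = (-0.5298)·0 + (-0.5298)·0 + (-0.5298)·(-1) + 0.0000·4 + (-0.3974)·3 = -0.6623.
u_2 = a_2 + 0.6623·e_1 = (-0.3509, -0.3509, -1.3509, 4.0000, 2.7368).
‖u_2‖ = 5.0558, so e_2 = (-0.0694, -0.0694, -0.2672, 0.7912, 0.5413).
e_1·a_3 = (-0.5298)·(-4) + (-0.5298)·3 + (-0.5298)·0 + 0.0000·4 + (-0.3974)·(-1) = 0.9272; e_2·a_3 = (-0.0694)·(-4) + (-0.0694)·3 + (-0.2672)·0 + 0.7912·4 + 0.5413·(-1) = 2.6927.
u_3 = a_3 − 0.9272·e_1 − 2.6927·e_2 = (-3.3219, 3.6781, 1.2107, 1.8696, -2.0892).

u_3 = (-3.3219, 3.6781, 1.2107, 1.8696, -2.0892)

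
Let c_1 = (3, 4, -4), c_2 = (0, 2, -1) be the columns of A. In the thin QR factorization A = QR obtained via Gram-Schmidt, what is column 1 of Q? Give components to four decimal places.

e_1 = (0.4685, 0.6247, -0.6247)

c_1 = (3, 4, -4); ‖c_1‖ = 6.4031, so e_1 = (0.4685, 0.6247, -0.6247).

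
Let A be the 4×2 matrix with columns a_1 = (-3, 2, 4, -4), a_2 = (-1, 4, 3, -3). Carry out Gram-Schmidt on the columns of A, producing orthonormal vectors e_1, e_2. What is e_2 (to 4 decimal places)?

e_2 = (0.4781, 0.8765, -0.0398, 0.0398)

e_1 = a_1/‖a_1‖ = (-3, 2, 4, -4)/6.7082 = (-0.4472, 0.2981, 0.5963, -0.5963).
r_{12} = e_1·a_2 = 5.2175.
u_2 = a_2 − 5.2175·e_1 = (1.3333, 2.4444, -0.1111, 0.1111).
‖u_2‖ = 2.7889, so e_2 = (0.4781, 0.8765, -0.0398, 0.0398).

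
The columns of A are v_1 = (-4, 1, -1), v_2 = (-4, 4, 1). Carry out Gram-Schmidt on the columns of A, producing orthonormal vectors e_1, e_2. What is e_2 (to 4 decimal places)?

v_1 = (-4, 1, -1); ‖v_1‖ = 4.2426, so e_1 = (-0.9428, 0.2357, -0.2357).
e_1·v_2 = (-0.9428)·(-4) + 0.2357·4 + (-0.2357)·1 = 4.4783.
u_2 = v_2 − 4.4783·e_1 = (0.2222, 2.9444, 2.0556).
‖u_2‖ = 3.5978, so e_2 = (0.0618, 0.8184, 0.5713).

e_2 = (0.0618, 0.8184, 0.5713)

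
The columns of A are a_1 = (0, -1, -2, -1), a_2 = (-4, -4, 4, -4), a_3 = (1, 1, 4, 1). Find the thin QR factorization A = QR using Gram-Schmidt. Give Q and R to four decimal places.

Q = [[0.0000, -0.5000, 0.8660], [-0.4082, -0.5000, -0.2887], [-0.8165, 0.5000, 0.2887], [-0.4082, -0.5000, -0.2887]], R = [[2.4495, 0.0000, -4.0825], [0.0000, 8.0000, 0.5000], [0.0000, 0.0000, 1.4434]]

a_1 = (0, -1, -2, -1); ‖a_1‖ = 2.4495, so e_1 = (0.0000, -0.4082, -0.8165, -0.4082).
e_1·a_2 = 0.0000·(-4) + (-0.4082)·(-4) + (-0.8165)·4 + (-0.4082)·(-4) = 0.0000.
u_2 = a_2 + 0.0000·e_1 = (-4.0000, -4.0000, 4.0000, -4.0000).
‖u_2‖ = 8.0000, so e_2 = (-0.5000, -0.5000, 0.5000, -0.5000).
e_1·a_3 = 0.0000·1 + (-0.4082)·1 + (-0.8165)·4 + (-0.4082)·1 = -4.0825; e_2·a_3 = (-0.5000)·1 + (-0.5000)·1 + 0.5000·4 + (-0.5000)·1 = 0.5000.
u_3 = a_3 + 4.0825·e_1 − 0.5000·e_2 = (1.2500, -0.4167, 0.4167, -0.4167).
‖u_3‖ = 1.4434, so e_3 = (0.8660, -0.2887, 0.2887, -0.2887).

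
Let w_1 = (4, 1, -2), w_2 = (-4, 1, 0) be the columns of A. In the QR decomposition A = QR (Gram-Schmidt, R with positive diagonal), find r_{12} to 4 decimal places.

r_{12} = -3.2733

w_1 = (4, 1, -2); ‖w_1‖ = 4.5826, so q_1 = (0.8729, 0.2182, -0.4364).
r_{12} = q_1·w_2 = -3.2733.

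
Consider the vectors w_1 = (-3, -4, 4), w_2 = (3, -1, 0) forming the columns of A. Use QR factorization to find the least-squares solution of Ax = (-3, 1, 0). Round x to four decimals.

w_1 = (-3, -4, 4); ‖w_1‖ = 6.4031, so e_1 = (-0.4685, -0.6247, 0.6247).
e_1·w_2 = (-0.4685)·3 + (-0.6247)·(-1) + 0.6247·0 = -0.7809.
u_2 = w_2 + 0.7809·e_1 = (2.6341, -1.4878, 0.4878).
‖u_2‖ = 3.0644, so e_2 = (0.8596, -0.4855, 0.1592).
Qᵀb = (0.7809, -3.0644).
Back-substitute: x_2 = -3.0644/3.0644 = -1.0000.
x_1 = (0.7809 + 0.7809·(-1.0000))/6.4031 = 0.0000.

x = (0.0000, -1.0000)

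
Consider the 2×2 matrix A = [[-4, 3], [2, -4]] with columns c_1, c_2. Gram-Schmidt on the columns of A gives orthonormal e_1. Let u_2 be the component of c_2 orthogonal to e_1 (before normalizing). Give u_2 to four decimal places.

u_2 = (-1.0000, -2.0000)

e_1 = c_1/‖c_1‖ = (-4, 2)/4.4721 = (-0.8944, 0.4472).
r_{12} = e_1·c_2 = -4.4721.
u_2 = c_2 + 4.4721·e_1 = (-1.0000, -2.0000).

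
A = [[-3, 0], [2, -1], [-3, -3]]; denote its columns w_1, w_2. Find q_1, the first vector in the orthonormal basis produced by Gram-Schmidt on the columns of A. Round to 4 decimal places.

q_1 = w_1/‖w_1‖ = (-3, 2, -3)/4.6904 = (-0.6396, 0.4264, -0.6396).

q_1 = (-0.6396, 0.4264, -0.6396)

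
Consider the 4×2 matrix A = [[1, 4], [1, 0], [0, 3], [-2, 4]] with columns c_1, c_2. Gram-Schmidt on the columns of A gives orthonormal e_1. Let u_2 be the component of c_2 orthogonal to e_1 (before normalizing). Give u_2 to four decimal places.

u_2 = (4.6667, 0.6667, 3.0000, 2.6667)

c_1 = (1, 1, 0, -2); ‖c_1‖ = 2.4495, so e_1 = (0.4082, 0.4082, 0.0000, -0.8165).
e_1·c_2 = 0.4082·4 + 0.4082·0 + 0.0000·3 + (-0.8165)·4 = -1.6330.
u_2 = c_2 + 1.6330·e_1 = (4.6667, 0.6667, 3.0000, 2.6667).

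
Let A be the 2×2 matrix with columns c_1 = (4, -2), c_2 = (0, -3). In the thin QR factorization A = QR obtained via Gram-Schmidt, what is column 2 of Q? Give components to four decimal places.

q_2 = (-0.4472, -0.8944)

q_1 = c_1/‖c_1‖ = (4, -2)/4.4721 = (0.8944, -0.4472).
r_{12} = q_1·c_2 = 1.3416.
u_2 = c_2 − 1.3416·q_1 = (-1.2000, -2.4000).
‖u_2‖ = 2.6833, so q_2 = (-0.4472, -0.8944).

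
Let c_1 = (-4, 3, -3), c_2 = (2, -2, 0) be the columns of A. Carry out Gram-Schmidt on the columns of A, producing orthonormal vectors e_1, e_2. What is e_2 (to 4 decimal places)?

e_2 = (0.2361, -0.5115, -0.8262)

e_1 = c_1/‖c_1‖ = (-4, 3, -3)/5.8310 = (-0.6860, 0.5145, -0.5145).
r_{12} = e_1·c_2 = -2.4010.
u_2 = c_2 + 2.4010·e_1 = (0.3529, -0.7647, -1.2353).
‖u_2‖ = 1.4951, so e_2 = (0.2361, -0.5115, -0.8262).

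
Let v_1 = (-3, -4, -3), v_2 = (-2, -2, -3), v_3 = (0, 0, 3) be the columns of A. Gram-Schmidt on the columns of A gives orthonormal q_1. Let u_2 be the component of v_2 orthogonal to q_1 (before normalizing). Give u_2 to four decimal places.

q_1 = v_1/‖v_1‖ = (-3, -4, -3)/5.8310 = (-0.5145, -0.6860, -0.5145).
r_{12} = q_1·v_2 = 3.9445.
u_2 = v_2 − 3.9445·q_1 = (0.0294, 0.7059, -0.9706).

u_2 = (0.0294, 0.7059, -0.9706)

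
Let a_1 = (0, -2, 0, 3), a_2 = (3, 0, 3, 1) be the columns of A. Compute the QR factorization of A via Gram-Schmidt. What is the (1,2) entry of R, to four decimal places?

e_1 = a_1/‖a_1‖ = (0, -2, 0, 3)/3.6056 = (0.0000, -0.5547, 0.0000, 0.8321).
r_{12} = e_1·a_2 = 0.8321.

r_{12} = 0.8321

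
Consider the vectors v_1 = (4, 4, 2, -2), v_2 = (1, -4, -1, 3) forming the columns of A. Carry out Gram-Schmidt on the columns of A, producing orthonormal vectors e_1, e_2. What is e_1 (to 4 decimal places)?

v_1 = (4, 4, 2, -2); ‖v_1‖ = 6.3246, so e_1 = (0.6325, 0.6325, 0.3162, -0.3162).

e_1 = (0.6325, 0.6325, 0.3162, -0.3162)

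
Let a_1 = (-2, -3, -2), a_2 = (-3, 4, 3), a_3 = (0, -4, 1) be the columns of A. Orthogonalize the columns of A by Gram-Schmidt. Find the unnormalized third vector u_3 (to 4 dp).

u_3 = (0.1498, -1.7972, 2.5461)

a_1 = (-2, -3, -2); ‖a_1‖ = 4.1231, so q_1 = (-0.4851, -0.7276, -0.4851).
q_1·a_2 = (-0.4851)·(-3) + (-0.7276)·4 + (-0.4851)·3 = -2.9104.
u_2 = a_2 + 2.9104·q_1 = (-4.4118, 1.8824, 1.5882).
‖u_2‖ = 5.0527, so q_2 = (-0.8732, 0.3725, 0.3143).
q_1·a_3 = (-0.4851)·0 + (-0.7276)·(-4) + (-0.4851)·1 = 2.4254; q_2·a_3 = (-0.8732)·0 + 0.3725·(-4) + 0.3143·1 = -1.1759.
u_3 = a_3 − 2.4254·q_1 + 1.1759·q_2 = (0.1498, -1.7972, 2.5461).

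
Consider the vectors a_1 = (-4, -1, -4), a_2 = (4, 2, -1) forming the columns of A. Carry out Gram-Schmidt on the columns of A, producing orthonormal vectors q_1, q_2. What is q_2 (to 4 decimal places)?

q_1 = a_1/‖a_1‖ = (-4, -1, -4)/5.7446 = (-0.6963, -0.1741, -0.6963).
r_{12} = q_1·a_2 = -2.4371.
u_2 = a_2 + 2.4371·q_1 = (2.3030, 1.5758, -2.6970).
‖u_2‖ = 3.8808, so q_2 = (0.5934, 0.4060, -0.6950).

q_2 = (0.5934, 0.4060, -0.6950)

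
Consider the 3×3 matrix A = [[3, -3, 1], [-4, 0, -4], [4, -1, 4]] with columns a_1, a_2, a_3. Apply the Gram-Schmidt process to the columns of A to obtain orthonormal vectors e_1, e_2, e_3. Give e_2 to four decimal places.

e_2 = (-0.8450, -0.5231, 0.1107)

e_1 = a_1/‖a_1‖ = (3, -4, 4)/6.4031 = (0.4685, -0.6247, 0.6247).
r_{12} = e_1·a_2 = -2.0303.
u_2 = a_2 + 2.0303·e_1 = (-2.0488, -1.2683, 0.2683).
‖u_2‖ = 2.4245, so e_2 = (-0.8450, -0.5231, 0.1107).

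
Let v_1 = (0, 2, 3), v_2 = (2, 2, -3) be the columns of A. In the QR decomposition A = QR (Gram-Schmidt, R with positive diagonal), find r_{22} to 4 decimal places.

r_{22} = 3.8829

e_1 = v_1/‖v_1‖ = (0, 2, 3)/3.6056 = (0.0000, 0.5547, 0.8321).
r_{12} = e_1·v_2 = -1.3868.
u_2 = v_2 + 1.3868·e_1 = (2.0000, 2.7692, -1.8462).
r_{22} = ‖u_2‖ = 3.8829.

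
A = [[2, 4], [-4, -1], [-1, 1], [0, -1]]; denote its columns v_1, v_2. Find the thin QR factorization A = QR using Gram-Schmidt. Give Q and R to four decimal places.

Q = [[0.4364, 0.8114], [-0.8729, 0.3010], [-0.2182, 0.4188], [0.0000, -0.2748]], R = [[4.5826, 2.4004], [0.0000, 3.6384]]

v_1 = (2, -4, -1, 0); ‖v_1‖ = 4.5826, so q_1 = (0.4364, -0.8729, -0.2182, 0.0000).
q_1·v_2 = 0.4364·4 + (-0.8729)·(-1) + (-0.2182)·1 + 0.0000·(-1) = 2.4004.
u_2 = v_2 − 2.4004·q_1 = (2.9524, 1.0952, 1.5238, -1.0000).
‖u_2‖ = 3.6384, so q_2 = (0.8114, 0.3010, 0.4188, -0.2748).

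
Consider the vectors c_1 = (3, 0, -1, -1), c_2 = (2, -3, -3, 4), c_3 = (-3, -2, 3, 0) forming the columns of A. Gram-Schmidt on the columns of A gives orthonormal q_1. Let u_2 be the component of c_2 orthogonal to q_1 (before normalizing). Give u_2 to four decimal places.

u_2 = (0.6364, -3.0000, -2.5455, 4.4545)

c_1 = (3, 0, -1, -1); ‖c_1‖ = 3.3166, so q_1 = (0.9045, 0.0000, -0.3015, -0.3015).
q_1·c_2 = 0.9045·2 + 0.0000·(-3) + (-0.3015)·(-3) + (-0.3015)·4 = 1.5076.
u_2 = c_2 − 1.5076·q_1 = (0.6364, -3.0000, -2.5455, 4.4545).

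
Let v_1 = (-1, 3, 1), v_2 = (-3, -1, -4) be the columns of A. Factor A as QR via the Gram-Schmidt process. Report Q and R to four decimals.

v_1 = (-1, 3, 1); ‖v_1‖ = 3.3166, so e_1 = (-0.3015, 0.9045, 0.3015).
e_1·v_2 = (-0.3015)·(-3) + 0.9045·(-1) + 0.3015·(-4) = -1.2060.
u_2 = v_2 + 1.2060·e_1 = (-3.3636, 0.0909, -3.6364).
‖u_2‖ = 4.9543, so e_2 = (-0.6789, 0.0183, -0.7340).

Q = [[-0.3015, -0.6789], [0.9045, 0.0183], [0.3015, -0.7340]], R = [[3.3166, -1.2060], [0.0000, 4.9543]]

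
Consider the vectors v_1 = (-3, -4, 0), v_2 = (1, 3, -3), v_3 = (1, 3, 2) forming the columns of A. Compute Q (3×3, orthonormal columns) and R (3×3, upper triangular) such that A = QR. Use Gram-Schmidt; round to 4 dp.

Q = [[-0.6000, -0.2530, -0.7589], [-0.8000, 0.1897, 0.5692], [0.0000, -0.9487, 0.3162]], R = [[5.0000, -3.0000, -3.0000], [0.0000, 3.1623, -1.5811], [0.0000, 0.0000, 1.5811]]

v_1 = (-3, -4, 0); ‖v_1‖ = 5.0000, so q_1 = (-0.6000, -0.8000, 0.0000).
q_1·v_2 = (-0.6000)·1 + (-0.8000)·3 + 0.0000·(-3) = -3.0000.
u_2 = v_2 + 3.0000·q_1 = (-0.8000, 0.6000, -3.0000).
‖u_2‖ = 3.1623, so q_2 = (-0.2530, 0.1897, -0.9487).
q_1·v_3 = (-0.6000)·1 + (-0.8000)·3 + 0.0000·2 = -3.0000; q_2·v_3 = (-0.2530)·1 + 0.1897·3 + (-0.9487)·2 = -1.5811.
u_3 = v_3 + 3.0000·q_1 + 1.5811·q_2 = (-1.2000, 0.9000, 0.5000).
‖u_3‖ = 1.5811, so q_3 = (-0.7589, 0.5692, 0.3162).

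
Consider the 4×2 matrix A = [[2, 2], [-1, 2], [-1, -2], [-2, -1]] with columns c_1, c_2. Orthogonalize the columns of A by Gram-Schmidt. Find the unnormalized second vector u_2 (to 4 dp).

u_2 = (0.8000, 2.6000, -1.4000, 0.2000)

c_1 = (2, -1, -1, -2); ‖c_1‖ = 3.1623, so q_1 = (0.6325, -0.3162, -0.3162, -0.6325).
q_1·c_2 = 0.6325·2 + (-0.3162)·2 + (-0.3162)·(-2) + (-0.6325)·(-1) = 1.8974.
u_2 = c_2 − 1.8974·q_1 = (0.8000, 2.6000, -1.4000, 0.2000).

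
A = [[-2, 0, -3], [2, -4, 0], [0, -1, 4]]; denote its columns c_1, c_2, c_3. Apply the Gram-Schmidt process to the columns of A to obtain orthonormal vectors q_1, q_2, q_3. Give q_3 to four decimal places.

c_1 = (-2, 2, 0); ‖c_1‖ = 2.8284, so q_1 = (-0.7071, 0.7071, 0.0000).
q_1·c_2 = (-0.7071)·0 + 0.7071·(-4) + 0.0000·(-1) = -2.8284.
u_2 = c_2 + 2.8284·q_1 = (-2.0000, -2.0000, -1.0000).
‖u_2‖ = 3.0000, so q_2 = (-0.6667, -0.6667, -0.3333).
q_1·c_3 = (-0.7071)·(-3) + 0.7071·0 + 0.0000·4 = 2.1213; q_2·c_3 = (-0.6667)·(-3) + (-0.6667)·0 + (-0.3333)·4 = 0.6667.
u_3 = c_3 − 2.1213·q_1 − 0.6667·q_2 = (-1.0556, -1.0556, 4.2222).
‖u_3‖ = 4.4783, so q_3 = (-0.2357, -0.2357, 0.9428).

q_3 = (-0.2357, -0.2357, 0.9428)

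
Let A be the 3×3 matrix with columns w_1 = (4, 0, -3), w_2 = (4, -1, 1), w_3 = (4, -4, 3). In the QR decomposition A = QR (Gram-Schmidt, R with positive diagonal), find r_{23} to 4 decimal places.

r_{23} = 5.7746

w_1 = (4, 0, -3); ‖w_1‖ = 5.0000, so q_1 = (0.8000, 0.0000, -0.6000).
q_1·w_2 = 0.8000·4 + 0.0000·(-1) + (-0.6000)·1 = 2.6000.
u_2 = w_2 − 2.6000·q_1 = (1.9200, -1.0000, 2.5600).
‖u_2‖ = 3.3526, so q_2 = (0.5727, -0.2983, 0.7636).
r_{23} = q_2·w_3 = 5.7746.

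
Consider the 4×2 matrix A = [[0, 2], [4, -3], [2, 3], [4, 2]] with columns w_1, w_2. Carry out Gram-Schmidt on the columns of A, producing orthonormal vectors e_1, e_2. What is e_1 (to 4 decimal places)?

e_1 = w_1/‖w_1‖ = (0, 4, 2, 4)/6.0000 = (0.0000, 0.6667, 0.3333, 0.6667).

e_1 = (0.0000, 0.6667, 0.3333, 0.6667)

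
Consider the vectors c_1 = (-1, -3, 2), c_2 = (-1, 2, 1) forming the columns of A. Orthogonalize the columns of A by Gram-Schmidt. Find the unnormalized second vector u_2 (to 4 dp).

u_2 = (-1.2143, 1.3571, 1.4286)

c_1 = (-1, -3, 2); ‖c_1‖ = 3.7417, so q_1 = (-0.2673, -0.8018, 0.5345).
q_1·c_2 = (-0.2673)·(-1) + (-0.8018)·2 + 0.5345·1 = -0.8018.
u_2 = c_2 + 0.8018·q_1 = (-1.2143, 1.3571, 1.4286).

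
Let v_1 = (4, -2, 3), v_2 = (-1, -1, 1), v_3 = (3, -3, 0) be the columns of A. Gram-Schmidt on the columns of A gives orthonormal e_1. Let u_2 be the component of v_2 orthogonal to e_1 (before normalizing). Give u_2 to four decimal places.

e_1 = v_1/‖v_1‖ = (4, -2, 3)/5.3852 = (0.7428, -0.3714, 0.5571).
r_{12} = e_1·v_2 = 0.1857.
u_2 = v_2 − 0.1857·e_1 = (-1.1379, -0.9310, 0.8966).

u_2 = (-1.1379, -0.9310, 0.8966)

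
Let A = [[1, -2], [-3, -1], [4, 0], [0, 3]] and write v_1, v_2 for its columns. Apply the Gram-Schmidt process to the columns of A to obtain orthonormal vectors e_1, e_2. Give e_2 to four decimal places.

v_1 = (1, -3, 4, 0); ‖v_1‖ = 5.0990, so e_1 = (0.1961, -0.5883, 0.7845, 0.0000).
e_1·v_2 = 0.1961·(-2) + (-0.5883)·(-1) + 0.7845·0 + 0.0000·3 = 0.1961.
u_2 = v_2 − 0.1961·e_1 = (-2.0385, -0.8846, -0.1538, 3.0000).
‖u_2‖ = 3.7365, so e_2 = (-0.5456, -0.2367, -0.0412, 0.8029).

e_2 = (-0.5456, -0.2367, -0.0412, 0.8029)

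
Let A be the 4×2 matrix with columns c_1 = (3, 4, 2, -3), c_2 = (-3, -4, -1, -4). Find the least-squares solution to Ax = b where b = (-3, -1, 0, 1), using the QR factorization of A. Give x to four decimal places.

c_1 = (3, 4, 2, -3); ‖c_1‖ = 6.1644, so e_1 = (0.4867, 0.6489, 0.3244, -0.4867).
e_1·c_2 = 0.4867·(-3) + 0.6489·(-4) + 0.3244·(-1) + (-0.4867)·(-4) = -2.4333.
u_2 = c_2 + 2.4333·e_1 = (-1.8158, -2.4211, -0.2105, -5.1842).
‖u_2‖ = 6.0066, so e_2 = (-0.3023, -0.4031, -0.0350, -0.8631).
Qᵀb = (-2.5955, 0.4469).
Back-substitute: x_2 = 0.4469/6.0066 = 0.0744.
x_1 = (-2.5955 + 2.4333·0.0744)/6.1644 = -0.3917.

x = (-0.3917, 0.0744)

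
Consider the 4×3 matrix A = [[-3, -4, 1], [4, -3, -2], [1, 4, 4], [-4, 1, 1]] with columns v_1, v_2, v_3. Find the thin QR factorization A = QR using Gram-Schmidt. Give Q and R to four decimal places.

e_1 = v_1/‖v_1‖ = (-3, 4, 1, -4)/6.4807 = (-0.4629, 0.6172, 0.1543, -0.6172).
r_{12} = e_1·v_2 = 0.0000.
u_2 = v_2 + 0.0000·e_1 = (-4.0000, -3.0000, 4.0000, 1.0000).
‖u_2‖ = 6.4807, so e_2 = (-0.6172, -0.4629, 0.6172, 0.1543).
r_{13} = e_1·v_3 = -1.6973; r_{23} = e_2·v_3 = 2.9318.
u_3 = v_3 + 1.6973·e_1 − 2.9318·e_2 = (2.0238, 0.4048, 2.4524, -0.5000).
‖u_3‖ = 3.2440, so e_3 = (0.6239, 0.1248, 0.7560, -0.1541).

Q = [[-0.4629, -0.6172, 0.6239], [0.6172, -0.4629, 0.1248], [0.1543, 0.6172, 0.7560], [-0.6172, 0.1543, -0.1541]], R = [[6.4807, 0.0000, -1.6973], [0.0000, 6.4807, 2.9318], [0.0000, 0.0000, 3.2440]]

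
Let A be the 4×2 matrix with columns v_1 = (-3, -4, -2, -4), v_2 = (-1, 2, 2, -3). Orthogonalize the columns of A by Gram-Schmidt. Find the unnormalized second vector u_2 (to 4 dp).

q_1 = v_1/‖v_1‖ = (-3, -4, -2, -4)/6.7082 = (-0.4472, -0.5963, -0.2981, -0.5963).
r_{12} = q_1·v_2 = 0.4472.
u_2 = v_2 − 0.4472·q_1 = (-0.8000, 2.2667, 2.1333, -2.7333).

u_2 = (-0.8000, 2.2667, 2.1333, -2.7333)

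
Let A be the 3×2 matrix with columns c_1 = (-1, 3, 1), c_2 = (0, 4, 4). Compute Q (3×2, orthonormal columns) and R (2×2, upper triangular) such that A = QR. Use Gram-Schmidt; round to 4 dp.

e_1 = c_1/‖c_1‖ = (-1, 3, 1)/3.3166 = (-0.3015, 0.9045, 0.3015).
r_{12} = e_1·c_2 = 4.8242.
u_2 = c_2 − 4.8242·e_1 = (1.4545, -0.3636, 2.5455).
‖u_2‖ = 2.9542, so e_2 = (0.4924, -0.1231, 0.8616).

Q = [[-0.3015, 0.4924], [0.9045, -0.1231], [0.3015, 0.8616]], R = [[3.3166, 4.8242], [0.0000, 2.9542]]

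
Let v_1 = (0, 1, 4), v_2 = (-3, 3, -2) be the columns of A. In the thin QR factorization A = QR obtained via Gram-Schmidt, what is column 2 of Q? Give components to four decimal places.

v_1 = (0, 1, 4); ‖v_1‖ = 4.1231, so q_1 = (0.0000, 0.2425, 0.9701).
q_1·v_2 = 0.0000·(-3) + 0.2425·3 + 0.9701·(-2) = -1.2127.
u_2 = v_2 + 1.2127·q_1 = (-3.0000, 3.2941, -0.8235).
‖u_2‖ = 4.5309, so q_2 = (-0.6621, 0.7270, -0.1818).

q_2 = (-0.6621, 0.7270, -0.1818)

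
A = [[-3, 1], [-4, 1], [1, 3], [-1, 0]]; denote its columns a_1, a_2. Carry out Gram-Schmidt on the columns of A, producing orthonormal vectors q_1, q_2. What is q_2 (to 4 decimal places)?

a_1 = (-3, -4, 1, -1); ‖a_1‖ = 5.1962, so q_1 = (-0.5774, -0.7698, 0.1925, -0.1925).
q_1·a_2 = (-0.5774)·1 + (-0.7698)·1 + 0.1925·3 + (-0.1925)·0 = -0.7698.
u_2 = a_2 + 0.7698·q_1 = (0.5556, 0.4074, 3.1481, -0.1481).
‖u_2‖ = 3.2261, so q_2 = (0.1722, 0.1263, 0.9759, -0.0459).

q_2 = (0.1722, 0.1263, 0.9759, -0.0459)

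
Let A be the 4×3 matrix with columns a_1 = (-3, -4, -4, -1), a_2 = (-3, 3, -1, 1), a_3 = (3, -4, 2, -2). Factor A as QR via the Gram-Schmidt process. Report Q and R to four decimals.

a_1 = (-3, -4, -4, -1); ‖a_1‖ = 6.4807, so q_1 = (-0.4629, -0.6172, -0.6172, -0.1543).
q_1·a_2 = (-0.4629)·(-3) + (-0.6172)·3 + (-0.6172)·(-1) + (-0.1543)·1 = 0.0000.
u_2 = a_2 + 0.0000·q_1 = (-3.0000, 3.0000, -1.0000, 1.0000).
‖u_2‖ = 4.4721, so q_2 = (-0.6708, 0.6708, -0.2236, 0.2236).
q_1·a_3 = (-0.4629)·3 + (-0.6172)·(-4) + (-0.6172)·2 + (-0.1543)·(-2) = 0.1543; q_2·a_3 = (-0.6708)·3 + 0.6708·(-4) + (-0.2236)·2 + 0.2236·(-2) = -5.5902.
u_3 = a_3 − 0.1543·q_1 + 5.5902·q_2 = (-0.6786, -0.1548, 0.8452, -0.7262).
‖u_3‖ = 1.3138, so q_3 = (-0.5165, -0.1178, 0.6433, -0.5527).

Q = [[-0.4629, -0.6708, -0.5165], [-0.6172, 0.6708, -0.1178], [-0.6172, -0.2236, 0.6433], [-0.1543, 0.2236, -0.5527]], R = [[6.4807, 0.0000, 0.1543], [0.0000, 4.4721, -5.5902], [0.0000, 0.0000, 1.3138]]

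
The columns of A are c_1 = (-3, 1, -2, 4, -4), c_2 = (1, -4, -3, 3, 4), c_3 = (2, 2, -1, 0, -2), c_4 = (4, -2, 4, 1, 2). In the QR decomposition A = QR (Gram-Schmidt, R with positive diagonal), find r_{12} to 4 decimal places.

e_1 = c_1/‖c_1‖ = (-3, 1, -2, 4, -4)/6.7823 = (-0.4423, 0.1474, -0.2949, 0.5898, -0.5898).
r_{12} = e_1·c_2 = -0.7372.

r_{12} = -0.7372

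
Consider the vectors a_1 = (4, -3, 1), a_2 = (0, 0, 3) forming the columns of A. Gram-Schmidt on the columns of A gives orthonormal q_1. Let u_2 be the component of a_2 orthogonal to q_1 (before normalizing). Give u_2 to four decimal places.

a_1 = (4, -3, 1); ‖a_1‖ = 5.0990, so q_1 = (0.7845, -0.5883, 0.1961).
q_1·a_2 = 0.7845·0 + (-0.5883)·0 + 0.1961·3 = 0.5883.
u_2 = a_2 − 0.5883·q_1 = (-0.4615, 0.3462, 2.8846).

u_2 = (-0.4615, 0.3462, 2.8846)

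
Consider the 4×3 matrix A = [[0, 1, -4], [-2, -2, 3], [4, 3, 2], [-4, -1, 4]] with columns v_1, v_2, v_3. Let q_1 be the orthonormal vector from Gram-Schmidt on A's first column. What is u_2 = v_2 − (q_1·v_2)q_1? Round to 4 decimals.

u_2 = (1.0000, -0.8889, 0.7778, 1.2222)

v_1 = (0, -2, 4, -4); ‖v_1‖ = 6.0000, so q_1 = (0.0000, -0.3333, 0.6667, -0.6667).
q_1·v_2 = 0.0000·1 + (-0.3333)·(-2) + 0.6667·3 + (-0.6667)·(-1) = 3.3333.
u_2 = v_2 − 3.3333·q_1 = (1.0000, -0.8889, 0.7778, 1.2222).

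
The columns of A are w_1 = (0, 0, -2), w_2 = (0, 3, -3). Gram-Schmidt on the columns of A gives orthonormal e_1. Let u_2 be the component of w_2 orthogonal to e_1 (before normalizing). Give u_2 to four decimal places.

u_2 = (0.0000, 3.0000, 0.0000)

e_1 = w_1/‖w_1‖ = (0, 0, -2)/2.0000 = (0.0000, 0.0000, -1.0000).
r_{12} = e_1·w_2 = 3.0000.
u_2 = w_2 − 3.0000·e_1 = (0.0000, 3.0000, 0.0000).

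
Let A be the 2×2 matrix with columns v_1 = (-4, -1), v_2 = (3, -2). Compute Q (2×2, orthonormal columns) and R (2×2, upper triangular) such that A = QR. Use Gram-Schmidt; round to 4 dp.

Q = [[-0.9701, 0.2425], [-0.2425, -0.9701]], R = [[4.1231, -2.4254], [0.0000, 2.6679]]

v_1 = (-4, -1); ‖v_1‖ = 4.1231, so e_1 = (-0.9701, -0.2425).
e_1·v_2 = (-0.9701)·3 + (-0.2425)·(-2) = -2.4254.
u_2 = v_2 + 2.4254·e_1 = (0.6471, -2.5882).
‖u_2‖ = 2.6679, so e_2 = (0.2425, -0.9701).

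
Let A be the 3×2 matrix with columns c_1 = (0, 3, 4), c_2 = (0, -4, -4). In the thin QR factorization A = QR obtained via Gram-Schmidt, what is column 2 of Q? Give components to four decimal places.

q_1 = c_1/‖c_1‖ = (0, 3, 4)/5.0000 = (0.0000, 0.6000, 0.8000).
r_{12} = q_1·c_2 = -5.6000.
u_2 = c_2 + 5.6000·q_1 = (0.0000, -0.6400, 0.4800).
‖u_2‖ = 0.8000, so q_2 = (0.0000, -0.8000, 0.6000).

q_2 = (0.0000, -0.8000, 0.6000)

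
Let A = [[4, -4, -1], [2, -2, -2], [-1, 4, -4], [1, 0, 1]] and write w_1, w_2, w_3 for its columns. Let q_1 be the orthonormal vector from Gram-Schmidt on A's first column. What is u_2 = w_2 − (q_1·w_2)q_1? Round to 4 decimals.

q_1 = w_1/‖w_1‖ = (4, 2, -1, 1)/4.6904 = (0.8528, 0.4264, -0.2132, 0.2132).
r_{12} = q_1·w_2 = -5.1168.
u_2 = w_2 + 5.1168·q_1 = (0.3636, 0.1818, 2.9091, 1.0909).

u_2 = (0.3636, 0.1818, 2.9091, 1.0909)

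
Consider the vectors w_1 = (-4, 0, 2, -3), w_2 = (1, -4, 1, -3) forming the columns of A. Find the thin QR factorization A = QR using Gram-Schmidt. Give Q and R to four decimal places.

w_1 = (-4, 0, 2, -3); ‖w_1‖ = 5.3852, so q_1 = (-0.7428, 0.0000, 0.3714, -0.5571).
q_1·w_2 = (-0.7428)·1 + 0.0000·(-4) + 0.3714·1 + (-0.5571)·(-3) = 1.2999.
u_2 = w_2 − 1.2999·q_1 = (1.9655, -4.0000, 0.5172, -2.2759).
‖u_2‖ = 5.0309, so q_2 = (0.3907, -0.7951, 0.1028, -0.4524).

Q = [[-0.7428, 0.3907], [0.0000, -0.7951], [0.3714, 0.1028], [-0.5571, -0.4524]], R = [[5.3852, 1.2999], [0.0000, 5.0309]]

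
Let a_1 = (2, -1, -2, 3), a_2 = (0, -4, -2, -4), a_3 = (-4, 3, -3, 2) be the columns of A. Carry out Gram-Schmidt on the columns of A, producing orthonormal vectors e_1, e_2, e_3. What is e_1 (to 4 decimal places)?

e_1 = (0.4714, -0.2357, -0.4714, 0.7071)

e_1 = a_1/‖a_1‖ = (2, -1, -2, 3)/4.2426 = (0.4714, -0.2357, -0.4714, 0.7071).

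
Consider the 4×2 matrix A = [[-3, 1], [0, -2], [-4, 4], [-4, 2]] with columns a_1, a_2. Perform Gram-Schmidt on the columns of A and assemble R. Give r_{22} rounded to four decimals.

a_1 = (-3, 0, -4, -4); ‖a_1‖ = 6.4031, so q_1 = (-0.4685, 0.0000, -0.6247, -0.6247).
q_1·a_2 = (-0.4685)·1 + 0.0000·(-2) + (-0.6247)·4 + (-0.6247)·2 = -4.2167.
u_2 = a_2 + 4.2167·q_1 = (-0.9756, -2.0000, 1.3659, -0.6341).
r_{22} = ‖u_2‖ = 2.6869.

r_{22} = 2.6869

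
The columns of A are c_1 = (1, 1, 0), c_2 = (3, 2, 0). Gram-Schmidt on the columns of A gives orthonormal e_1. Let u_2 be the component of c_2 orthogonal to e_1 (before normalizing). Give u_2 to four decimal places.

u_2 = (0.5000, -0.5000, 0.0000)

c_1 = (1, 1, 0); ‖c_1‖ = 1.4142, so e_1 = (0.7071, 0.7071, 0.0000).
e_1·c_2 = 0.7071·3 + 0.7071·2 + 0.0000·0 = 3.5355.
u_2 = c_2 − 3.5355·e_1 = (0.5000, -0.5000, 0.0000).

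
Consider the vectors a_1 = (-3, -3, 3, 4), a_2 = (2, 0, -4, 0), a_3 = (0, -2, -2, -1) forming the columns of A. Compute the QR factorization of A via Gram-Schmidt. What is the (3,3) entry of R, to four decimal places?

r_{33} = 2.3276

a_1 = (-3, -3, 3, 4); ‖a_1‖ = 6.5574, so e_1 = (-0.4575, -0.4575, 0.4575, 0.6100).
e_1·a_2 = (-0.4575)·2 + (-0.4575)·0 + 0.4575·(-4) + 0.6100·0 = -2.7450.
u_2 = a_2 + 2.7450·e_1 = (0.7442, -1.2558, -2.7442, 1.6744).
‖u_2‖ = 3.5306, so e_2 = (0.2108, -0.3557, -0.7773, 0.4743).
e_1·a_3 = (-0.4575)·0 + (-0.4575)·(-2) + 0.4575·(-2) + 0.6100·(-1) = -0.6100; e_2·a_3 = 0.2108·0 + (-0.3557)·(-2) + (-0.7773)·(-2) + 0.4743·(-1) = 1.7916.
u_3 = a_3 + 0.6100·e_1 − 1.7916·e_2 = (-0.6567, -1.6418, -0.3284, -1.4776).
r_{33} = ‖u_3‖ = 2.3276.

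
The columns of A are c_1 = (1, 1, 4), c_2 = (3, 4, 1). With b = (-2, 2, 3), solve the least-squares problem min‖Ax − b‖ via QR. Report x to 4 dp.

c_1 = (1, 1, 4); ‖c_1‖ = 4.2426, so e_1 = (0.2357, 0.2357, 0.9428).
e_1·c_2 = 0.2357·3 + 0.2357·4 + 0.9428·1 = 2.5927.
u_2 = c_2 − 2.5927·e_1 = (2.3889, 3.3889, -1.4444).
‖u_2‖ = 4.3906, so e_2 = (0.5441, 0.7718, -0.3290).
Qᵀb = (2.8284, -0.5314).
Back-substitute: x_2 = -0.5314/4.3906 = -0.1210.
x_1 = (2.8284 − 2.5927·(-0.1210))/4.2426 = 0.7406.

x = (0.7406, -0.1210)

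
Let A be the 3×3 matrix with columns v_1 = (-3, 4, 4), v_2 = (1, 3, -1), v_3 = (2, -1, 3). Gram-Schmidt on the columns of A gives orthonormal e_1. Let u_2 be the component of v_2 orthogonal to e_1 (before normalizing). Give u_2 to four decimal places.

u_2 = (1.3659, 2.5122, -1.4878)

v_1 = (-3, 4, 4); ‖v_1‖ = 6.4031, so e_1 = (-0.4685, 0.6247, 0.6247).
e_1·v_2 = (-0.4685)·1 + 0.6247·3 + 0.6247·(-1) = 0.7809.
u_2 = v_2 − 0.7809·e_1 = (1.3659, 2.5122, -1.4878).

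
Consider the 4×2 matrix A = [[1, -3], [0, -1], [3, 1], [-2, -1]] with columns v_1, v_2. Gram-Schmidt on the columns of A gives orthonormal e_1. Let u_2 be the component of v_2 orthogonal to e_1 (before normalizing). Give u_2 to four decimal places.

v_1 = (1, 0, 3, -2); ‖v_1‖ = 3.7417, so e_1 = (0.2673, 0.0000, 0.8018, -0.5345).
e_1·v_2 = 0.2673·(-3) + 0.0000·(-1) + 0.8018·1 + (-0.5345)·(-1) = 0.5345.
u_2 = v_2 − 0.5345·e_1 = (-3.1429, -1.0000, 0.5714, -0.7143).

u_2 = (-3.1429, -1.0000, 0.5714, -0.7143)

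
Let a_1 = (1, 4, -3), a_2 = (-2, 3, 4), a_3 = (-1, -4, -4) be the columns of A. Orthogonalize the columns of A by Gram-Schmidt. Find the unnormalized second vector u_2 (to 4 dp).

u_2 = (-1.9231, 3.3077, 3.7692)

e_1 = a_1/‖a_1‖ = (1, 4, -3)/5.0990 = (0.1961, 0.7845, -0.5883).
r_{12} = e_1·a_2 = -0.3922.
u_2 = a_2 + 0.3922·e_1 = (-1.9231, 3.3077, 3.7692).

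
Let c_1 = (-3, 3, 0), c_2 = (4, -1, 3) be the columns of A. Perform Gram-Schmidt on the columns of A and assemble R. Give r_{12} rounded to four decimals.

r_{12} = -3.5355

c_1 = (-3, 3, 0); ‖c_1‖ = 4.2426, so q_1 = (-0.7071, 0.7071, 0.0000).
r_{12} = q_1·c_2 = -3.5355.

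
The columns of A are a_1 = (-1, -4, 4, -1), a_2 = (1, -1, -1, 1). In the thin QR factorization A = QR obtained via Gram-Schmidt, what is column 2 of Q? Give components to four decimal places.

e_2 = (0.4777, -0.6269, -0.3881, 0.4777)

a_1 = (-1, -4, 4, -1); ‖a_1‖ = 5.8310, so e_1 = (-0.1715, -0.6860, 0.6860, -0.1715).
e_1·a_2 = (-0.1715)·1 + (-0.6860)·(-1) + 0.6860·(-1) + (-0.1715)·1 = -0.3430.
u_2 = a_2 + 0.3430·e_1 = (0.9412, -1.2353, -0.7647, 0.9412).
‖u_2‖ = 1.9704, so e_2 = (0.4777, -0.6269, -0.3881, 0.4777).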